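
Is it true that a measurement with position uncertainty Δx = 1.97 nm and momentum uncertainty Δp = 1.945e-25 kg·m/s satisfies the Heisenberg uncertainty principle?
Yes, it satisfies the uncertainty principle.

Calculate the product ΔxΔp:
ΔxΔp = (1.970e-09 m) × (1.945e-25 kg·m/s)
ΔxΔp = 3.832e-34 J·s

Compare to the minimum allowed value ℏ/2:
ℏ/2 = 5.273e-35 J·s

Since ΔxΔp = 3.832e-34 J·s ≥ 5.273e-35 J·s = ℏ/2,
the measurement satisfies the uncertainty principle.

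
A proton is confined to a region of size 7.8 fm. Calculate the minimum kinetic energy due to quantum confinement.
85.264 keV

Using the uncertainty principle:

1. Position uncertainty: Δx ≈ 7.800e-15 m
2. Minimum momentum uncertainty: Δp = ℏ/(2Δx) = 6.760e-21 kg·m/s
3. Minimum kinetic energy:
   KE = (Δp)²/(2m) = (6.760e-21)²/(2 × 1.673e-27 kg)
   KE = 1.366e-14 J = 85.264 keV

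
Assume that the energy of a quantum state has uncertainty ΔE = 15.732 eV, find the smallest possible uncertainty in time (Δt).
20.920 as

Using the energy-time uncertainty principle:
ΔEΔt ≥ ℏ/2

The minimum uncertainty in time is:
Δt_min = ℏ/(2ΔE)
Δt_min = (1.055e-34 J·s) / (2 × 2.521e-18 J)
Δt_min = 2.092e-17 s = 20.920 as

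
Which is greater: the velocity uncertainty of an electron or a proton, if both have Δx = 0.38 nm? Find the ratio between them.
The electron has the larger minimum velocity uncertainty, by a ratio of 1836.2.

For both particles, Δp_min = ℏ/(2Δx) = 1.388e-25 kg·m/s (same for both).

The velocity uncertainty is Δv = Δp/m:
- electron: Δv = 1.388e-25 / 9.109e-31 = 1.523e+05 m/s = 152.326 km/s
- proton: Δv = 1.388e-25 / 1.673e-27 = 8.296e+01 m/s = 82.959 m/s

Ratio: 1.523e+05 / 8.296e+01 = 1836.2

The lighter particle has larger velocity uncertainty because Δv ∝ 1/m.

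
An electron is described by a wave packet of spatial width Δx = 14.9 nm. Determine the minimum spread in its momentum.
3.539 × 10^-27 kg·m/s

For a wave packet, the spatial width Δx and momentum spread Δp are related by the uncertainty principle:
ΔxΔp ≥ ℏ/2

The minimum momentum spread is:
Δp_min = ℏ/(2Δx)
Δp_min = (1.055e-34 J·s) / (2 × 1.490e-08 m)
Δp_min = 3.539e-27 kg·m/s

A wave packet cannot have both a well-defined position and well-defined momentum.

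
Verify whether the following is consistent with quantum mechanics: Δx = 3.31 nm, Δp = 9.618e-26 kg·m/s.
Yes, it satisfies the uncertainty principle.

Calculate the product ΔxΔp:
ΔxΔp = (3.310e-09 m) × (9.618e-26 kg·m/s)
ΔxΔp = 3.184e-34 J·s

Compare to the minimum allowed value ℏ/2:
ℏ/2 = 5.273e-35 J·s

Since ΔxΔp = 3.184e-34 J·s ≥ 5.273e-35 J·s = ℏ/2,
the measurement satisfies the uncertainty principle.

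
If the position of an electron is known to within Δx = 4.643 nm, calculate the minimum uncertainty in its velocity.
12.467 km/s

Using the Heisenberg uncertainty principle and Δp = mΔv:
ΔxΔp ≥ ℏ/2
Δx(mΔv) ≥ ℏ/2

The minimum uncertainty in velocity is:
Δv_min = ℏ/(2mΔx)
Δv_min = (1.055e-34 J·s) / (2 × 9.109e-31 kg × 4.643e-09 m)
Δv_min = 1.247e+04 m/s = 12.467 km/s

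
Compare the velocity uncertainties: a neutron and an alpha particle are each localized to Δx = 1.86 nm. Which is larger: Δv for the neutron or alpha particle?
The neutron has the larger minimum velocity uncertainty, by a ratio of 4.0.

For both particles, Δp_min = ℏ/(2Δx) = 2.835e-26 kg·m/s (same for both).

The velocity uncertainty is Δv = Δp/m:
- neutron: Δv = 2.835e-26 / 1.675e-27 = 1.693e+01 m/s = 16.925 m/s
- alpha particle: Δv = 2.835e-26 / 6.645e-27 = 4.266e+00 m/s = 4.266 m/s

Ratio: 1.693e+01 / 4.266e+00 = 4.0

The lighter particle has larger velocity uncertainty because Δv ∝ 1/m.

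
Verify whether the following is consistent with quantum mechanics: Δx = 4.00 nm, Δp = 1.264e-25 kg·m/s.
Yes, it satisfies the uncertainty principle.

Calculate the product ΔxΔp:
ΔxΔp = (4.000e-09 m) × (1.264e-25 kg·m/s)
ΔxΔp = 5.056e-34 J·s

Compare to the minimum allowed value ℏ/2:
ℏ/2 = 5.273e-35 J·s

Since ΔxΔp = 5.056e-34 J·s ≥ 5.273e-35 J·s = ℏ/2,
the measurement satisfies the uncertainty principle.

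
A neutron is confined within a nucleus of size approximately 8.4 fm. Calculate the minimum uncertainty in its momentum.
6.277 × 10^-21 kg·m/s

Using the Heisenberg uncertainty principle:
ΔxΔp ≥ ℏ/2

With Δx ≈ L = 8.400e-15 m (the confinement size):
Δp_min = ℏ/(2Δx)
Δp_min = (1.055e-34 J·s) / (2 × 8.400e-15 m)
Δp_min = 6.277e-21 kg·m/s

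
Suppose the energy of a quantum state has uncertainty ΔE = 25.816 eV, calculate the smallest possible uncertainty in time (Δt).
12.748 as

Using the energy-time uncertainty principle:
ΔEΔt ≥ ℏ/2

The minimum uncertainty in time is:
Δt_min = ℏ/(2ΔE)
Δt_min = (1.055e-34 J·s) / (2 × 4.136e-18 J)
Δt_min = 1.275e-17 s = 12.748 as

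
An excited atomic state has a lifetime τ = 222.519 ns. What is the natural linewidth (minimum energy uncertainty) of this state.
1.479 neV

Using the energy-time uncertainty principle:
ΔEΔt ≥ ℏ/2

The lifetime τ represents the time uncertainty Δt.
The natural linewidth (minimum energy uncertainty) is:

ΔE = ℏ/(2τ)
ΔE = (1.055e-34 J·s) / (2 × 2.225e-07 s)
ΔE = 2.370e-28 J = 1.479 neV

This natural linewidth limits the precision of spectroscopic measurements.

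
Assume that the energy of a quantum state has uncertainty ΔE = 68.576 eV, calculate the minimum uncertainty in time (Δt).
4.799 as

Using the energy-time uncertainty principle:
ΔEΔt ≥ ℏ/2

The minimum uncertainty in time is:
Δt_min = ℏ/(2ΔE)
Δt_min = (1.055e-34 J·s) / (2 × 1.099e-17 J)
Δt_min = 4.799e-18 s = 4.799 as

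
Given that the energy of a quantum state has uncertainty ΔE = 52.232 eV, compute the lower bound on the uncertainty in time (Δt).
6.301 as

Using the energy-time uncertainty principle:
ΔEΔt ≥ ℏ/2

The minimum uncertainty in time is:
Δt_min = ℏ/(2ΔE)
Δt_min = (1.055e-34 J·s) / (2 × 8.368e-18 J)
Δt_min = 6.301e-18 s = 6.301 as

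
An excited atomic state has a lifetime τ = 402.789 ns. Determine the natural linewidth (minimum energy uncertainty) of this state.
817.068 peV

Using the energy-time uncertainty principle:
ΔEΔt ≥ ℏ/2

The lifetime τ represents the time uncertainty Δt.
The natural linewidth (minimum energy uncertainty) is:

ΔE = ℏ/(2τ)
ΔE = (1.055e-34 J·s) / (2 × 4.028e-07 s)
ΔE = 1.309e-28 J = 817.068 peV

This natural linewidth limits the precision of spectroscopic measurements.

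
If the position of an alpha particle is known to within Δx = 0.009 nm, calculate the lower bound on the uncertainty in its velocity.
881.721 m/s

Using the Heisenberg uncertainty principle and Δp = mΔv:
ΔxΔp ≥ ℏ/2
Δx(mΔv) ≥ ℏ/2

The minimum uncertainty in velocity is:
Δv_min = ℏ/(2mΔx)
Δv_min = (1.055e-34 J·s) / (2 × 6.645e-27 kg × 9.000e-12 m)
Δv_min = 8.817e+02 m/s = 881.721 m/s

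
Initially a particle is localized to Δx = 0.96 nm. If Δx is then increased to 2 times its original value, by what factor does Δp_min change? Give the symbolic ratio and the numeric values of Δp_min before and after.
Original Δp_min = 5.493 × 10^-26 kg·m/s; new Δp'_min = 2.746 × 10^-26 kg·m/s; ratio Δp'_min/Δp_min = 1/2.

From the uncertainty principle ΔxΔp ≥ ℏ/2, the minimum momentum uncertainty is Δp_min = ℏ/(2Δx).

Original (Δx = 0.96 nm = 9.600e-10 m):
Δp_min = (1.055e-34 J·s)/(2 × 9.600e-10 m) = 5.493e-26 kg·m/s

When Δx → 2Δx:
Δp'_min = ℏ/(2 × 2Δx) = (1/2) × ℏ/(2Δx) = (1/2) × Δp_min
Δp'_min = 1/2 × 5.493e-26 kg·m/s = 2.746e-26 kg·m/s

Since Δp_min ∝ 1/Δx, when Δx is increased to 2 times its original value, Δp_min decreases to 1/2 of its original value.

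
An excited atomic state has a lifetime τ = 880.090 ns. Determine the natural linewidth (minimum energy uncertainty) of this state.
373.946 peV

Using the energy-time uncertainty principle:
ΔEΔt ≥ ℏ/2

The lifetime τ represents the time uncertainty Δt.
The natural linewidth (minimum energy uncertainty) is:

ΔE = ℏ/(2τ)
ΔE = (1.055e-34 J·s) / (2 × 8.801e-07 s)
ΔE = 5.991e-29 J = 373.946 peV

This natural linewidth limits the precision of spectroscopic measurements.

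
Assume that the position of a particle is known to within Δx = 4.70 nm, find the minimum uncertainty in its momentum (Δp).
1.122 × 10^-26 kg·m/s

Using the Heisenberg uncertainty principle:
ΔxΔp ≥ ℏ/2

The minimum uncertainty in momentum is:
Δp_min = ℏ/(2Δx)
Δp_min = (1.055e-34 J·s) / (2 × 4.700e-09 m)
Δp_min = 1.122e-26 kg·m/s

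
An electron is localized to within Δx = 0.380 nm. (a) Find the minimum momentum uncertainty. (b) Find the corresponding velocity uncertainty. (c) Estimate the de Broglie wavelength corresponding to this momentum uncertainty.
(a) Δp_min = 1.388 × 10^-25 kg·m/s
(b) Δv_min = 152.326 km/s
(c) λ_dB = 4.775 nm

Step-by-step:

(a) From the uncertainty principle:
Δp_min = ℏ/(2Δx) = (1.055e-34 J·s)/(2 × 3.800e-10 m) = 1.388e-25 kg·m/s

(b) The velocity uncertainty:
Δv = Δp/m = (1.388e-25 kg·m/s)/(9.109e-31 kg) = 1.523e+05 m/s = 152.326 km/s

(c) The de Broglie wavelength for this momentum:
λ = h/p = (6.626e-34 J·s)/(1.388e-25 kg·m/s) = 4.775e-09 m = 4.775 nm

Note: The de Broglie wavelength is comparable to the localization size, as expected from wave-particle duality.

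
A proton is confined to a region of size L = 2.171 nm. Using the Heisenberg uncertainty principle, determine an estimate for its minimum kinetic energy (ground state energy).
1.101 μeV

Using the uncertainty principle to estimate ground state energy:

1. The position uncertainty is approximately the confinement size:
   Δx ≈ L = 2.171e-09 m

2. From ΔxΔp ≥ ℏ/2, the minimum momentum uncertainty is:
   Δp ≈ ℏ/(2L) = 2.429e-26 kg·m/s

3. The kinetic energy is approximately:
   KE ≈ (Δp)²/(2m) = (2.429e-26)²/(2 × 1.673e-27 kg)
   KE ≈ 1.763e-25 J = 1.101 μeV

This is an order-of-magnitude estimate of the ground state energy.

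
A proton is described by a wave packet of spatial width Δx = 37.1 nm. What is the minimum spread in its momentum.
1.421 × 10^-27 kg·m/s

For a wave packet, the spatial width Δx and momentum spread Δp are related by the uncertainty principle:
ΔxΔp ≥ ℏ/2

The minimum momentum spread is:
Δp_min = ℏ/(2Δx)
Δp_min = (1.055e-34 J·s) / (2 × 3.710e-08 m)
Δp_min = 1.421e-27 kg·m/s

A wave packet cannot have both a well-defined position and well-defined momentum.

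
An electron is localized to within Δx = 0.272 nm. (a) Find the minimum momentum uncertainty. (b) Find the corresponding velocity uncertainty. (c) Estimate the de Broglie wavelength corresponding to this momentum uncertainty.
(a) Δp_min = 1.939 × 10^-25 kg·m/s
(b) Δv_min = 212.808 km/s
(c) λ_dB = 3.418 nm

Step-by-step:

(a) From the uncertainty principle:
Δp_min = ℏ/(2Δx) = (1.055e-34 J·s)/(2 × 2.720e-10 m) = 1.939e-25 kg·m/s

(b) The velocity uncertainty:
Δv = Δp/m = (1.939e-25 kg·m/s)/(9.109e-31 kg) = 2.128e+05 m/s = 212.808 km/s

(c) The de Broglie wavelength for this momentum:
λ = h/p = (6.626e-34 J·s)/(1.939e-25 kg·m/s) = 3.418e-09 m = 3.418 nm

Note: The de Broglie wavelength is comparable to the localization size, as expected from wave-particle duality.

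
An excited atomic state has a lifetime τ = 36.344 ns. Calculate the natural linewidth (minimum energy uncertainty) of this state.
9.055 neV

Using the energy-time uncertainty principle:
ΔEΔt ≥ ℏ/2

The lifetime τ represents the time uncertainty Δt.
The natural linewidth (minimum energy uncertainty) is:

ΔE = ℏ/(2τ)
ΔE = (1.055e-34 J·s) / (2 × 3.634e-08 s)
ΔE = 1.451e-27 J = 9.055 neV

This natural linewidth limits the precision of spectroscopic measurements.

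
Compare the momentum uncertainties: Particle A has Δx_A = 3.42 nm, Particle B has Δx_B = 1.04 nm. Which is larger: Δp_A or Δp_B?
Particle B has the larger minimum momentum uncertainty, by a factor of 3.29.

For each particle, the minimum momentum uncertainty is Δp_min = ℏ/(2Δx):

Particle A: Δp_A = ℏ/(2×3.420e-09 m) = 1.542e-26 kg·m/s
Particle B: Δp_B = ℏ/(2×1.040e-09 m) = 5.070e-26 kg·m/s

Ratio: Δp_B/Δp_A = 3.29

Since Δp_min ∝ 1/Δx, the particle with smaller position uncertainty (B) has larger momentum uncertainty.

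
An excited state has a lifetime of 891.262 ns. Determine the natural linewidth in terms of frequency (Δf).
89.286 kHz

Using the energy-time uncertainty principle and E = hf:
ΔEΔt ≥ ℏ/2
hΔf·Δt ≥ ℏ/2

The minimum frequency uncertainty is:
Δf = ℏ/(2hτ) = 1/(4πτ)
Δf = 1/(4π × 8.913e-07 s)
Δf = 8.929e+04 Hz = 89.286 kHz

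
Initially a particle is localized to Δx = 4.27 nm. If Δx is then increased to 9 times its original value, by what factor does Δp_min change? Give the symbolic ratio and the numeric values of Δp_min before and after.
Original Δp_min = 1.235 × 10^-26 kg·m/s; new Δp'_min = 1.372 × 10^-27 kg·m/s; ratio Δp'_min/Δp_min = 1/9.

From the uncertainty principle ΔxΔp ≥ ℏ/2, the minimum momentum uncertainty is Δp_min = ℏ/(2Δx).

Original (Δx = 4.27 nm = 4.270e-09 m):
Δp_min = (1.055e-34 J·s)/(2 × 4.270e-09 m) = 1.235e-26 kg·m/s

When Δx → 9Δx:
Δp'_min = ℏ/(2 × 9Δx) = (1/9) × ℏ/(2Δx) = (1/9) × Δp_min
Δp'_min = 1/9 × 1.235e-26 kg·m/s = 1.372e-27 kg·m/s

Since Δp_min ∝ 1/Δx, when Δx is increased to 9 times its original value, Δp_min decreases to 1/9 of its original value.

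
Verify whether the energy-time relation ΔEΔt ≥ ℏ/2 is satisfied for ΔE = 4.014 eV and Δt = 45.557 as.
No, it violates the uncertainty relation.

Calculate the product ΔEΔt:
ΔE = 4.014 eV = 6.431e-19 J
ΔEΔt = (6.431e-19 J) × (4.556e-17 s)
ΔEΔt = 2.930e-35 J·s

Compare to the minimum allowed value ℏ/2:
ℏ/2 = 5.273e-35 J·s

Since ΔEΔt = 2.930e-35 J·s < 5.273e-35 J·s = ℏ/2,
this violates the uncertainty relation.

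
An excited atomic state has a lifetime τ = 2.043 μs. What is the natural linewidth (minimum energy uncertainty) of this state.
161.090 peV

Using the energy-time uncertainty principle:
ΔEΔt ≥ ℏ/2

The lifetime τ represents the time uncertainty Δt.
The natural linewidth (minimum energy uncertainty) is:

ΔE = ℏ/(2τ)
ΔE = (1.055e-34 J·s) / (2 × 2.043e-06 s)
ΔE = 2.581e-29 J = 161.090 peV

This natural linewidth limits the precision of spectroscopic measurements.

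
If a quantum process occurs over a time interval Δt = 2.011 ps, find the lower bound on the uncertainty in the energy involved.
163.653 μeV

Using the energy-time uncertainty principle:
ΔEΔt ≥ ℏ/2

The minimum uncertainty in energy is:
ΔE_min = ℏ/(2Δt)
ΔE_min = (1.055e-34 J·s) / (2 × 2.011e-12 s)
ΔE_min = 2.622e-23 J = 163.653 μeV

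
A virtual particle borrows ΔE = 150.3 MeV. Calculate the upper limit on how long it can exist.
2.190 ys

Using the energy-time uncertainty principle:
ΔEΔt ≥ ℏ/2

For a virtual particle borrowing energy ΔE, the maximum lifetime is:
Δt_max = ℏ/(2ΔE)

Converting energy:
ΔE = 150.3 MeV = 2.408e-11 J

Δt_max = (1.055e-34 J·s) / (2 × 2.408e-11 J)
Δt_max = 2.190e-24 s = 2.190 ys

Virtual particles with higher borrowed energy exist for shorter times.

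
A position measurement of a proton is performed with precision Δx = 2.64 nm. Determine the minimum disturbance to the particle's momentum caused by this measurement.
1.997 × 10^-26 kg·m/s

The uncertainty principle implies that measuring position disturbs momentum:
ΔxΔp ≥ ℏ/2

When we measure position with precision Δx, we necessarily introduce a momentum uncertainty:
Δp ≥ ℏ/(2Δx)
Δp_min = (1.055e-34 J·s) / (2 × 2.640e-09 m)
Δp_min = 1.997e-26 kg·m/s

The more precisely we measure position, the greater the momentum disturbance.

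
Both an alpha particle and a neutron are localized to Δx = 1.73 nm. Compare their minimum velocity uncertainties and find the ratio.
The neutron has the larger minimum velocity uncertainty, by a ratio of 4.0.

For both particles, Δp_min = ℏ/(2Δx) = 3.048e-26 kg·m/s (same for both).

The velocity uncertainty is Δv = Δp/m:
- alpha particle: Δv = 3.048e-26 / 6.645e-27 = 4.587e+00 m/s = 4.587 m/s
- neutron: Δv = 3.048e-26 / 1.675e-27 = 1.820e+01 m/s = 18.197 m/s

Ratio: 1.820e+01 / 4.587e+00 = 4.0

The lighter particle has larger velocity uncertainty because Δv ∝ 1/m.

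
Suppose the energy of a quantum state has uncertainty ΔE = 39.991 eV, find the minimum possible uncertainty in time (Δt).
8.230 as

Using the energy-time uncertainty principle:
ΔEΔt ≥ ℏ/2

The minimum uncertainty in time is:
Δt_min = ℏ/(2ΔE)
Δt_min = (1.055e-34 J·s) / (2 × 6.407e-18 J)
Δt_min = 8.230e-18 s = 8.230 as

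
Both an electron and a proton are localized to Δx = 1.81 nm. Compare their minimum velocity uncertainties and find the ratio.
The electron has the larger minimum velocity uncertainty, by a ratio of 1836.2.

For both particles, Δp_min = ℏ/(2Δx) = 2.913e-26 kg·m/s (same for both).

The velocity uncertainty is Δv = Δp/m:
- electron: Δv = 2.913e-26 / 9.109e-31 = 3.198e+04 m/s = 31.980 km/s
- proton: Δv = 2.913e-26 / 1.673e-27 = 1.742e+01 m/s = 17.417 m/s

Ratio: 3.198e+04 / 1.742e+01 = 1836.2

The lighter particle has larger velocity uncertainty because Δv ∝ 1/m.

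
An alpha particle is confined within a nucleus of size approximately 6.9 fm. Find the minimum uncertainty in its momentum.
7.642 × 10^-21 kg·m/s

Using the Heisenberg uncertainty principle:
ΔxΔp ≥ ℏ/2

With Δx ≈ L = 6.900e-15 m (the confinement size):
Δp_min = ℏ/(2Δx)
Δp_min = (1.055e-34 J·s) / (2 × 6.900e-15 m)
Δp_min = 7.642e-21 kg·m/s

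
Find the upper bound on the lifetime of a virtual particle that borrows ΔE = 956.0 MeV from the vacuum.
3.443 × 10^-25 s

Using the energy-time uncertainty principle:
ΔEΔt ≥ ℏ/2

For a virtual particle borrowing energy ΔE, the maximum lifetime is:
Δt_max = ℏ/(2ΔE)

Converting energy:
ΔE = 956.0 MeV = 1.532e-10 J

Δt_max = (1.055e-34 J·s) / (2 × 1.532e-10 J)
Δt_max = 3.443e-25 s = 3.443 × 10^-25 s

Virtual particles with higher borrowed energy exist for shorter times.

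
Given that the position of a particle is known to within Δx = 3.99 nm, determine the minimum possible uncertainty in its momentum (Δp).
1.322 × 10^-26 kg·m/s

Using the Heisenberg uncertainty principle:
ΔxΔp ≥ ℏ/2

The minimum uncertainty in momentum is:
Δp_min = ℏ/(2Δx)
Δp_min = (1.055e-34 J·s) / (2 × 3.990e-09 m)
Δp_min = 1.322e-26 kg·m/s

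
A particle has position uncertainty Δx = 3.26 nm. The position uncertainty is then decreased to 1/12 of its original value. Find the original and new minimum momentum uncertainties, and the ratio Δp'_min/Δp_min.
Original Δp_min = 1.617 × 10^-26 kg·m/s; new Δp'_min = 1.941 × 10^-25 kg·m/s; ratio Δp'_min/Δp_min = 12.

From the uncertainty principle ΔxΔp ≥ ℏ/2, the minimum momentum uncertainty is Δp_min = ℏ/(2Δx).

Original (Δx = 3.26 nm = 3.260e-09 m):
Δp_min = (1.055e-34 J·s)/(2 × 3.260e-09 m) = 1.617e-26 kg·m/s

When Δx → (1/12)Δx:
Δp'_min = ℏ/(2 × (1/12)Δx) = 12 × ℏ/(2Δx) = 12 × Δp_min
Δp'_min = 12 × 1.617e-26 kg·m/s = 1.941e-25 kg·m/s

Since Δp_min ∝ 1/Δx, when Δx is decreased to 1/12 of its original value, Δp_min increases to 12 times its original value.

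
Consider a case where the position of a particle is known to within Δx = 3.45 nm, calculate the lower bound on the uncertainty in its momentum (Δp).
1.528 × 10^-26 kg·m/s

Using the Heisenberg uncertainty principle:
ΔxΔp ≥ ℏ/2

The minimum uncertainty in momentum is:
Δp_min = ℏ/(2Δx)
Δp_min = (1.055e-34 J·s) / (2 × 3.450e-09 m)
Δp_min = 1.528e-26 kg·m/s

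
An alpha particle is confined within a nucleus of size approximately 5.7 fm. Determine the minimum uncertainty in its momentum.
9.251 × 10^-21 kg·m/s

Using the Heisenberg uncertainty principle:
ΔxΔp ≥ ℏ/2

With Δx ≈ L = 5.700e-15 m (the confinement size):
Δp_min = ℏ/(2Δx)
Δp_min = (1.055e-34 J·s) / (2 × 5.700e-15 m)
Δp_min = 9.251e-21 kg·m/s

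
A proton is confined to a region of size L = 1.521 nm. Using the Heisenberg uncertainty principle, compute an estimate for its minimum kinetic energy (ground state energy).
2.242 μeV

Using the uncertainty principle to estimate ground state energy:

1. The position uncertainty is approximately the confinement size:
   Δx ≈ L = 1.521e-09 m

2. From ΔxΔp ≥ ℏ/2, the minimum momentum uncertainty is:
   Δp ≈ ℏ/(2L) = 3.467e-26 kg·m/s

3. The kinetic energy is approximately:
   KE ≈ (Δp)²/(2m) = (3.467e-26)²/(2 × 1.673e-27 kg)
   KE ≈ 3.593e-25 J = 2.242 μeV

This is an order-of-magnitude estimate of the ground state energy.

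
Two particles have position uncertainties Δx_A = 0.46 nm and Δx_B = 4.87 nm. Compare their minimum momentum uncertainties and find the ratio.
Particle A has the larger minimum momentum uncertainty, by a factor of 10.59.

For each particle, the minimum momentum uncertainty is Δp_min = ℏ/(2Δx):

Particle A: Δp_A = ℏ/(2×4.600e-10 m) = 1.146e-25 kg·m/s
Particle B: Δp_B = ℏ/(2×4.870e-09 m) = 1.083e-26 kg·m/s

Ratio: Δp_A/Δp_B = 10.59

Since Δp_min ∝ 1/Δx, the particle with smaller position uncertainty (A) has larger momentum uncertainty.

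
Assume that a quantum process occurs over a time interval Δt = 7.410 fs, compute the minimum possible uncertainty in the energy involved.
44.414 meV

Using the energy-time uncertainty principle:
ΔEΔt ≥ ℏ/2

The minimum uncertainty in energy is:
ΔE_min = ℏ/(2Δt)
ΔE_min = (1.055e-34 J·s) / (2 × 7.410e-15 s)
ΔE_min = 7.116e-21 J = 44.414 meV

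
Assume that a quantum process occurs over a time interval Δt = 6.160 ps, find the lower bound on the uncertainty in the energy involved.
53.426 μeV

Using the energy-time uncertainty principle:
ΔEΔt ≥ ℏ/2

The minimum uncertainty in energy is:
ΔE_min = ℏ/(2Δt)
ΔE_min = (1.055e-34 J·s) / (2 × 6.160e-12 s)
ΔE_min = 8.560e-24 J = 53.426 μeV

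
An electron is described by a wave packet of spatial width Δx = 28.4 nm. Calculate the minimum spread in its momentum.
1.857 × 10^-27 kg·m/s

For a wave packet, the spatial width Δx and momentum spread Δp are related by the uncertainty principle:
ΔxΔp ≥ ℏ/2

The minimum momentum spread is:
Δp_min = ℏ/(2Δx)
Δp_min = (1.055e-34 J·s) / (2 × 2.840e-08 m)
Δp_min = 1.857e-27 kg·m/s

A wave packet cannot have both a well-defined position and well-defined momentum.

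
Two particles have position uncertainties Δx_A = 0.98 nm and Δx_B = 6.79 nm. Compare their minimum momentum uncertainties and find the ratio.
Particle A has the larger minimum momentum uncertainty, by a factor of 6.93.

For each particle, the minimum momentum uncertainty is Δp_min = ℏ/(2Δx):

Particle A: Δp_A = ℏ/(2×9.800e-10 m) = 5.380e-26 kg·m/s
Particle B: Δp_B = ℏ/(2×6.790e-09 m) = 7.766e-27 kg·m/s

Ratio: Δp_A/Δp_B = 6.93

Since Δp_min ∝ 1/Δx, the particle with smaller position uncertainty (A) has larger momentum uncertainty.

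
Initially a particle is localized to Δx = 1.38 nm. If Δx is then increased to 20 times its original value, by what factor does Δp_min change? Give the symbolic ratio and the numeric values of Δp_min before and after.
Original Δp_min = 3.821 × 10^-26 kg·m/s; new Δp'_min = 1.910 × 10^-27 kg·m/s; ratio Δp'_min/Δp_min = 1/20.

From the uncertainty principle ΔxΔp ≥ ℏ/2, the minimum momentum uncertainty is Δp_min = ℏ/(2Δx).

Original (Δx = 1.38 nm = 1.380e-09 m):
Δp_min = (1.055e-34 J·s)/(2 × 1.380e-09 m) = 3.821e-26 kg·m/s

When Δx → 20Δx:
Δp'_min = ℏ/(2 × 20Δx) = (1/20) × ℏ/(2Δx) = (1/20) × Δp_min
Δp'_min = 1/20 × 3.821e-26 kg·m/s = 1.910e-27 kg·m/s

Since Δp_min ∝ 1/Δx, when Δx is increased to 20 times its original value, Δp_min decreases to 1/20 of its original value.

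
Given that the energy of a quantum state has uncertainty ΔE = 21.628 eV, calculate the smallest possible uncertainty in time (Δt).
15.217 as

Using the energy-time uncertainty principle:
ΔEΔt ≥ ℏ/2

The minimum uncertainty in time is:
Δt_min = ℏ/(2ΔE)
Δt_min = (1.055e-34 J·s) / (2 × 3.465e-18 J)
Δt_min = 1.522e-17 s = 15.217 as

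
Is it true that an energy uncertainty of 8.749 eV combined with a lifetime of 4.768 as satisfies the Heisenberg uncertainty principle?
No, it violates the uncertainty relation.

Calculate the product ΔEΔt:
ΔE = 8.749 eV = 1.402e-18 J
ΔEΔt = (1.402e-18 J) × (4.768e-18 s)
ΔEΔt = 6.684e-36 J·s

Compare to the minimum allowed value ℏ/2:
ℏ/2 = 5.273e-35 J·s

Since ΔEΔt = 6.684e-36 J·s < 5.273e-35 J·s = ℏ/2,
this violates the uncertainty relation.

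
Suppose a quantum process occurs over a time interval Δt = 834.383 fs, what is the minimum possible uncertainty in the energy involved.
394.430 μeV

Using the energy-time uncertainty principle:
ΔEΔt ≥ ℏ/2

The minimum uncertainty in energy is:
ΔE_min = ℏ/(2Δt)
ΔE_min = (1.055e-34 J·s) / (2 × 8.344e-13 s)
ΔE_min = 6.319e-23 J = 394.430 μeV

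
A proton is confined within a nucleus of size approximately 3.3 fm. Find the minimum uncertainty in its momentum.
1.598 × 10^-20 kg·m/s

Using the Heisenberg uncertainty principle:
ΔxΔp ≥ ℏ/2

With Δx ≈ L = 3.300e-15 m (the confinement size):
Δp_min = ℏ/(2Δx)
Δp_min = (1.055e-34 J·s) / (2 × 3.300e-15 m)
Δp_min = 1.598e-20 kg·m/s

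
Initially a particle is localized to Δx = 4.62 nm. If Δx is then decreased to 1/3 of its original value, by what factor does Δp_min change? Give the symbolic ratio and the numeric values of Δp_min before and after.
Original Δp_min = 1.141 × 10^-26 kg·m/s; new Δp'_min = 3.424 × 10^-26 kg·m/s; ratio Δp'_min/Δp_min = 3.

From the uncertainty principle ΔxΔp ≥ ℏ/2, the minimum momentum uncertainty is Δp_min = ℏ/(2Δx).

Original (Δx = 4.62 nm = 4.620e-09 m):
Δp_min = (1.055e-34 J·s)/(2 × 4.620e-09 m) = 1.141e-26 kg·m/s

When Δx → (1/3)Δx:
Δp'_min = ℏ/(2 × (1/3)Δx) = 3 × ℏ/(2Δx) = 3 × Δp_min
Δp'_min = 3 × 1.141e-26 kg·m/s = 3.424e-26 kg·m/s

Since Δp_min ∝ 1/Δx, when Δx is decreased to 1/3 of its original value, Δp_min increases to 3 times its original value.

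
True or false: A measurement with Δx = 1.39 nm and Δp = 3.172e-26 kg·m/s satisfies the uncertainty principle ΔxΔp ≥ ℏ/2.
No, it violates the uncertainty principle (impossible measurement).

Calculate the product ΔxΔp:
ΔxΔp = (1.390e-09 m) × (3.172e-26 kg·m/s)
ΔxΔp = 4.409e-35 J·s

Compare to the minimum allowed value ℏ/2:
ℏ/2 = 5.273e-35 J·s

Since ΔxΔp = 4.409e-35 J·s < 5.273e-35 J·s = ℏ/2,
the measurement violates the uncertainty principle.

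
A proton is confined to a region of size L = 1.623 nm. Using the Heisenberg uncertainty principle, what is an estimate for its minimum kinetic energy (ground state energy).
1.969 μeV

Using the uncertainty principle to estimate ground state energy:

1. The position uncertainty is approximately the confinement size:
   Δx ≈ L = 1.623e-09 m

2. From ΔxΔp ≥ ℏ/2, the minimum momentum uncertainty is:
   Δp ≈ ℏ/(2L) = 3.249e-26 kg·m/s

3. The kinetic energy is approximately:
   KE ≈ (Δp)²/(2m) = (3.249e-26)²/(2 × 1.673e-27 kg)
   KE ≈ 3.155e-25 J = 1.969 μeV

This is an order-of-magnitude estimate of the ground state energy.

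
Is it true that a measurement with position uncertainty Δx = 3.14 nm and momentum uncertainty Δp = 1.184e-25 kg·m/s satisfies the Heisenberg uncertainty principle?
Yes, it satisfies the uncertainty principle.

Calculate the product ΔxΔp:
ΔxΔp = (3.140e-09 m) × (1.184e-25 kg·m/s)
ΔxΔp = 3.718e-34 J·s

Compare to the minimum allowed value ℏ/2:
ℏ/2 = 5.273e-35 J·s

Since ΔxΔp = 3.718e-34 J·s ≥ 5.273e-35 J·s = ℏ/2,
the measurement satisfies the uncertainty principle.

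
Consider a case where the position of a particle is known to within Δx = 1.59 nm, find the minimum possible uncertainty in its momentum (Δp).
3.316 × 10^-26 kg·m/s

Using the Heisenberg uncertainty principle:
ΔxΔp ≥ ℏ/2

The minimum uncertainty in momentum is:
Δp_min = ℏ/(2Δx)
Δp_min = (1.055e-34 J·s) / (2 × 1.590e-09 m)
Δp_min = 3.316e-26 kg·m/s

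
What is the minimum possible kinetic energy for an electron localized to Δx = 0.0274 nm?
12.687 eV

Localizing a particle requires giving it sufficient momentum uncertainty:

1. From uncertainty principle: Δp ≥ ℏ/(2Δx)
   Δp_min = (1.055e-34 J·s) / (2 × 2.740e-11 m)
   Δp_min = 1.924e-24 kg·m/s

2. This momentum uncertainty corresponds to kinetic energy:
   KE ≈ (Δp)²/(2m) = (1.924e-24)²/(2 × 9.109e-31 kg)
   KE = 2.033e-18 J = 12.687 eV

Tighter localization requires more energy.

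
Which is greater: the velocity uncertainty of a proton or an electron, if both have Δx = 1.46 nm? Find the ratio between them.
The electron has the larger minimum velocity uncertainty, by a ratio of 1836.2.

For both particles, Δp_min = ℏ/(2Δx) = 3.612e-26 kg·m/s (same for both).

The velocity uncertainty is Δv = Δp/m:
- proton: Δv = 3.612e-26 / 1.673e-27 = 2.159e+01 m/s = 21.592 m/s
- electron: Δv = 3.612e-26 / 9.109e-31 = 3.965e+04 m/s = 39.646 km/s

Ratio: 3.965e+04 / 2.159e+01 = 1836.2

The lighter particle has larger velocity uncertainty because Δv ∝ 1/m.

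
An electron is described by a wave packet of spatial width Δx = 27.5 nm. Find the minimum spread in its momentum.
1.917 × 10^-27 kg·m/s

For a wave packet, the spatial width Δx and momentum spread Δp are related by the uncertainty principle:
ΔxΔp ≥ ℏ/2

The minimum momentum spread is:
Δp_min = ℏ/(2Δx)
Δp_min = (1.055e-34 J·s) / (2 × 2.750e-08 m)
Δp_min = 1.917e-27 kg·m/s

A wave packet cannot have both a well-defined position and well-defined momentum.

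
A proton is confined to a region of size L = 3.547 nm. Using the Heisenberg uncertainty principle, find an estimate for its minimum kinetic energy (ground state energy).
412.318 neV

Using the uncertainty principle to estimate ground state energy:

1. The position uncertainty is approximately the confinement size:
   Δx ≈ L = 3.547e-09 m

2. From ΔxΔp ≥ ℏ/2, the minimum momentum uncertainty is:
   Δp ≈ ℏ/(2L) = 1.487e-26 kg·m/s

3. The kinetic energy is approximately:
   KE ≈ (Δp)²/(2m) = (1.487e-26)²/(2 × 1.673e-27 kg)
   KE ≈ 6.606e-26 J = 412.318 neV

This is an order-of-magnitude estimate of the ground state energy.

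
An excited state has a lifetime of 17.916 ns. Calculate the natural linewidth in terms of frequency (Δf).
4.442 MHz

Using the energy-time uncertainty principle and E = hf:
ΔEΔt ≥ ℏ/2
hΔf·Δt ≥ ℏ/2

The minimum frequency uncertainty is:
Δf = ℏ/(2hτ) = 1/(4πτ)
Δf = 1/(4π × 1.792e-08 s)
Δf = 4.442e+06 Hz = 4.442 MHz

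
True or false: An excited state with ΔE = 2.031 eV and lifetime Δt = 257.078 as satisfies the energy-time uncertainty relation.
Yes, it satisfies the uncertainty relation.

Calculate the product ΔEΔt:
ΔE = 2.031 eV = 3.254e-19 J
ΔEΔt = (3.254e-19 J) × (2.571e-16 s)
ΔEΔt = 8.365e-35 J·s

Compare to the minimum allowed value ℏ/2:
ℏ/2 = 5.273e-35 J·s

Since ΔEΔt = 8.365e-35 J·s ≥ 5.273e-35 J·s = ℏ/2,
this satisfies the uncertainty relation.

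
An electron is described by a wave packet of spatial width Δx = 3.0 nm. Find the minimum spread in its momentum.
1.758 × 10^-26 kg·m/s

For a wave packet, the spatial width Δx and momentum spread Δp are related by the uncertainty principle:
ΔxΔp ≥ ℏ/2

The minimum momentum spread is:
Δp_min = ℏ/(2Δx)
Δp_min = (1.055e-34 J·s) / (2 × 3.000e-09 m)
Δp_min = 1.758e-26 kg·m/s

A wave packet cannot have both a well-defined position and well-defined momentum.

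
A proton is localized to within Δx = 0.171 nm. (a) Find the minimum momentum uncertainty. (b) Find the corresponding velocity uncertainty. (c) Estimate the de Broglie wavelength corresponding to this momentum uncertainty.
(a) Δp_min = 3.084 × 10^-25 kg·m/s
(b) Δv_min = 184.354 m/s
(c) λ_dB = 2.149 nm

Step-by-step:

(a) From the uncertainty principle:
Δp_min = ℏ/(2Δx) = (1.055e-34 J·s)/(2 × 1.710e-10 m) = 3.084e-25 kg·m/s

(b) The velocity uncertainty:
Δv = Δp/m = (3.084e-25 kg·m/s)/(1.673e-27 kg) = 1.844e+02 m/s = 184.354 m/s

(c) The de Broglie wavelength for this momentum:
λ = h/p = (6.626e-34 J·s)/(3.084e-25 kg·m/s) = 2.149e-09 m = 2.149 nm

Note: The de Broglie wavelength is comparable to the localization size, as expected from wave-particle duality.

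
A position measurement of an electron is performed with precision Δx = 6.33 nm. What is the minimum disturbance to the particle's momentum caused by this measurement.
8.330 × 10^-27 kg·m/s

The uncertainty principle implies that measuring position disturbs momentum:
ΔxΔp ≥ ℏ/2

When we measure position with precision Δx, we necessarily introduce a momentum uncertainty:
Δp ≥ ℏ/(2Δx)
Δp_min = (1.055e-34 J·s) / (2 × 6.330e-09 m)
Δp_min = 8.330e-27 kg·m/s

The more precisely we measure position, the greater the momentum disturbance.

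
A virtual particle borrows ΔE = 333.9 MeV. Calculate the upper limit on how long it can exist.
9.856 × 10^-25 s

Using the energy-time uncertainty principle:
ΔEΔt ≥ ℏ/2

For a virtual particle borrowing energy ΔE, the maximum lifetime is:
Δt_max = ℏ/(2ΔE)

Converting energy:
ΔE = 333.9 MeV = 5.350e-11 J

Δt_max = (1.055e-34 J·s) / (2 × 5.350e-11 J)
Δt_max = 9.856e-25 s = 9.856 × 10^-25 s

Virtual particles with higher borrowed energy exist for shorter times.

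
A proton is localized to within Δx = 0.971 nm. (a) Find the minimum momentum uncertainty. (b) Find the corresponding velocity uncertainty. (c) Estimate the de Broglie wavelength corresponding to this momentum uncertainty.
(a) Δp_min = 5.430 × 10^-26 kg·m/s
(b) Δv_min = 32.466 m/s
(c) λ_dB = 12.202 nm

Step-by-step:

(a) From the uncertainty principle:
Δp_min = ℏ/(2Δx) = (1.055e-34 J·s)/(2 × 9.710e-10 m) = 5.430e-26 kg·m/s

(b) The velocity uncertainty:
Δv = Δp/m = (5.430e-26 kg·m/s)/(1.673e-27 kg) = 3.247e+01 m/s = 32.466 m/s

(c) The de Broglie wavelength for this momentum:
λ = h/p = (6.626e-34 J·s)/(5.430e-26 kg·m/s) = 1.220e-08 m = 12.202 nm

Note: The de Broglie wavelength is comparable to the localization size, as expected from wave-particle duality.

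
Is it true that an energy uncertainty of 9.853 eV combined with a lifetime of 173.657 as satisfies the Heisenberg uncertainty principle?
Yes, it satisfies the uncertainty relation.

Calculate the product ΔEΔt:
ΔE = 9.853 eV = 1.579e-18 J
ΔEΔt = (1.579e-18 J) × (1.737e-16 s)
ΔEΔt = 2.741e-34 J·s

Compare to the minimum allowed value ℏ/2:
ℏ/2 = 5.273e-35 J·s

Since ΔEΔt = 2.741e-34 J·s ≥ 5.273e-35 J·s = ℏ/2,
this satisfies the uncertainty relation.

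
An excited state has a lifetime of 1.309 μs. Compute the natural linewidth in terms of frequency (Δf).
60.793 kHz

Using the energy-time uncertainty principle and E = hf:
ΔEΔt ≥ ℏ/2
hΔf·Δt ≥ ℏ/2

The minimum frequency uncertainty is:
Δf = ℏ/(2hτ) = 1/(4πτ)
Δf = 1/(4π × 1.309e-06 s)
Δf = 6.079e+04 Hz = 60.793 kHz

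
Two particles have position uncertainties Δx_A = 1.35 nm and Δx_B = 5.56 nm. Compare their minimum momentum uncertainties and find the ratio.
Particle A has the larger minimum momentum uncertainty, by a factor of 4.12.

For each particle, the minimum momentum uncertainty is Δp_min = ℏ/(2Δx):

Particle A: Δp_A = ℏ/(2×1.350e-09 m) = 3.906e-26 kg·m/s
Particle B: Δp_B = ℏ/(2×5.560e-09 m) = 9.484e-27 kg·m/s

Ratio: Δp_A/Δp_B = 4.12

Since Δp_min ∝ 1/Δx, the particle with smaller position uncertainty (A) has larger momentum uncertainty.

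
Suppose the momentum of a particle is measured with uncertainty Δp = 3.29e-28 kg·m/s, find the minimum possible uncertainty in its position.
160.269 nm

Using the Heisenberg uncertainty principle:
ΔxΔp ≥ ℏ/2

The minimum uncertainty in position is:
Δx_min = ℏ/(2Δp)
Δx_min = (1.055e-34 J·s) / (2 × 3.290e-28 kg·m/s)
Δx_min = 1.603e-07 m = 160.269 nm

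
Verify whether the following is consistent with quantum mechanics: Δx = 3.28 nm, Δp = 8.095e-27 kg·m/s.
No, it violates the uncertainty principle (impossible measurement).

Calculate the product ΔxΔp:
ΔxΔp = (3.280e-09 m) × (8.095e-27 kg·m/s)
ΔxΔp = 2.655e-35 J·s

Compare to the minimum allowed value ℏ/2:
ℏ/2 = 5.273e-35 J·s

Since ΔxΔp = 2.655e-35 J·s < 5.273e-35 J·s = ℏ/2,
the measurement violates the uncertainty principle.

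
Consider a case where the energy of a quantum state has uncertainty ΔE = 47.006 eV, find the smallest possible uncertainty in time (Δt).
7.001 as

Using the energy-time uncertainty principle:
ΔEΔt ≥ ℏ/2

The minimum uncertainty in time is:
Δt_min = ℏ/(2ΔE)
Δt_min = (1.055e-34 J·s) / (2 × 7.531e-18 J)
Δt_min = 7.001e-18 s = 7.001 as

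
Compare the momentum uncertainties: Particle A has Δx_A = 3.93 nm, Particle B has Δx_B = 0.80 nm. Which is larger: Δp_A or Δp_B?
Particle B has the larger minimum momentum uncertainty, by a factor of 4.91.

For each particle, the minimum momentum uncertainty is Δp_min = ℏ/(2Δx):

Particle A: Δp_A = ℏ/(2×3.930e-09 m) = 1.342e-26 kg·m/s
Particle B: Δp_B = ℏ/(2×8.000e-10 m) = 6.591e-26 kg·m/s

Ratio: Δp_B/Δp_A = 4.91

Since Δp_min ∝ 1/Δx, the particle with smaller position uncertainty (B) has larger momentum uncertainty.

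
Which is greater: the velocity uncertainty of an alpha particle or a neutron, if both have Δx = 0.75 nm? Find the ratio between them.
The neutron has the larger minimum velocity uncertainty, by a ratio of 4.0.

For both particles, Δp_min = ℏ/(2Δx) = 7.030e-26 kg·m/s (same for both).

The velocity uncertainty is Δv = Δp/m:
- alpha particle: Δv = 7.030e-26 / 6.645e-27 = 1.058e+01 m/s = 10.581 m/s
- neutron: Δv = 7.030e-26 / 1.675e-27 = 4.197e+01 m/s = 41.975 m/s

Ratio: 4.197e+01 / 1.058e+01 = 4.0

The lighter particle has larger velocity uncertainty because Δv ∝ 1/m.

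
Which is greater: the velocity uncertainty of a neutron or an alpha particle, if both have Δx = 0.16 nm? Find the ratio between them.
The neutron has the larger minimum velocity uncertainty, by a ratio of 4.0.

For both particles, Δp_min = ℏ/(2Δx) = 3.296e-25 kg·m/s (same for both).

The velocity uncertainty is Δv = Δp/m:
- neutron: Δv = 3.296e-25 / 1.675e-27 = 1.968e+02 m/s = 196.757 m/s
- alpha particle: Δv = 3.296e-25 / 6.645e-27 = 4.960e+01 m/s = 49.597 m/s

Ratio: 1.968e+02 / 4.960e+01 = 4.0

The lighter particle has larger velocity uncertainty because Δv ∝ 1/m.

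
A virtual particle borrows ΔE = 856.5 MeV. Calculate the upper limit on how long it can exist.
3.842 × 10^-25 s

Using the energy-time uncertainty principle:
ΔEΔt ≥ ℏ/2

For a virtual particle borrowing energy ΔE, the maximum lifetime is:
Δt_max = ℏ/(2ΔE)

Converting energy:
ΔE = 856.5 MeV = 1.372e-10 J

Δt_max = (1.055e-34 J·s) / (2 × 1.372e-10 J)
Δt_max = 3.842e-25 s = 3.842 × 10^-25 s

Virtual particles with higher borrowed energy exist for shorter times.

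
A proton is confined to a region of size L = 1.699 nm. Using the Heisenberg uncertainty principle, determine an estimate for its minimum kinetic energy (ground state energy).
1.797 μeV

Using the uncertainty principle to estimate ground state energy:

1. The position uncertainty is approximately the confinement size:
   Δx ≈ L = 1.699e-09 m

2. From ΔxΔp ≥ ℏ/2, the minimum momentum uncertainty is:
   Δp ≈ ℏ/(2L) = 3.104e-26 kg·m/s

3. The kinetic energy is approximately:
   KE ≈ (Δp)²/(2m) = (3.104e-26)²/(2 × 1.673e-27 kg)
   KE ≈ 2.879e-25 J = 1.797 μeV

This is an order-of-magnitude estimate of the ground state energy.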